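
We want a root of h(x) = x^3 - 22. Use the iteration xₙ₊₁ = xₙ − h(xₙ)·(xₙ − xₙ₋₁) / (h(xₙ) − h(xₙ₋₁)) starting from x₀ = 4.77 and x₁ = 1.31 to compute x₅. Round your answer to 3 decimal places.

h(4.77) = 86.53133, h(1.31) = -19.75191
x₂ = 1.31000 − (-19.75191)·(1.31000 − 4.77000) / (-19.75191 − 86.53133) = 1.31000 − (68.34161)/(-106.28324) = 1.95301
h(1.95301) = -14.55069
x₃ = 1.95301 − (-14.55069)·(1.95301 − 1.31000) / (-14.55069 − (-19.75191)) = 1.95301 − (-9.35630)/(5.20122) = 3.75188
h(3.75188) = 30.81374
x₄ = 3.75188 − 30.81374·(3.75188 − 1.95301) / (30.81374 − (-14.55069)) = 3.75188 − (55.42979)/(45.36443) = 2.53000
h(2.53000) = -5.80568
x₅ = 2.53000 − (-5.80568)·(2.53000 − 3.75188) / (-5.80568 − 30.81374) = 2.53000 − (7.09383)/(-36.61941) = 2.72372

2.724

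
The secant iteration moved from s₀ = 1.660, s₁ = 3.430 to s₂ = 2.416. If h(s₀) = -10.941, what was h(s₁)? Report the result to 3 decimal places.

14.675

The secant line through (1.660, -10.941) and (3.430, h(s₁)) crosses zero at s₂ = 2.416.
So (1.660, -10.941), (3.430, h(s₁)), (2.416, 0) are collinear:
h(s₁) = -10.941 · (3.430 − 2.416) / (1.660 − 2.416) = -10.941 · (1.01400)/(-0.75600) = 14.67483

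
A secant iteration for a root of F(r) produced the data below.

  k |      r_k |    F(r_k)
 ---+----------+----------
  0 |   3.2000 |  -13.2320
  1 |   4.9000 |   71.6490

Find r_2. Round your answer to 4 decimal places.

r_2 = 4.9000 − 71.6490·(4.9000 − 3.2000) / (71.6490 − (-13.2320))
   = 4.9000 − (121.803300)/(84.881000) = 3.465011

3.4650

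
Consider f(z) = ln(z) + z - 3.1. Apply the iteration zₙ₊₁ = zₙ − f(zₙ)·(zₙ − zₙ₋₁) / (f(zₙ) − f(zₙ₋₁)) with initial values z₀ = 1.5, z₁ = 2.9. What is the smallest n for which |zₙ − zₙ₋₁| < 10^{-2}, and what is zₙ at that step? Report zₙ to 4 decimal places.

f(1.5) = -1.194535, f(2.9) = 0.864711
z₂ = 2.900000 − 0.864711·(1.400000)/(2.059246) = 2.312117;  |Δ| = 0.587883
f(2.312117) = 0.050281
z₃ = 2.312117 − 0.050281·(-0.587883)/(-0.814430) = 2.275823;  |Δ| = 0.036294
f(2.275823) = -0.001836
z₄ = 2.275823 − (-0.001836)·(-0.036294)/(-0.052116) = 2.277101;  |Δ| = 0.001278
|z₄ − z₃| = 0.001278 < 10^{-2}

n = 4, zₙ = 2.2771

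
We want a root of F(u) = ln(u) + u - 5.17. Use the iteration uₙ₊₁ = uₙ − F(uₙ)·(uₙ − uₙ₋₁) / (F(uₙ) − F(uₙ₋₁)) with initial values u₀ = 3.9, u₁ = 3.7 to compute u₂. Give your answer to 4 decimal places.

F(3.9) = 0.090977, F(3.7) = -0.161667
u₂ = 3.700000 − (-0.161667)·(3.700000 − 3.900000) / (-0.161667 − 0.090977) = 3.700000 − (0.032333)/(-0.252644) = 3.827980

3.8280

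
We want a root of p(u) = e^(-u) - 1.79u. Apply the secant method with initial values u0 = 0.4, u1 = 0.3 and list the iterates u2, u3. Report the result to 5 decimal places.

p(0.4) = -0.0456800, p(0.3) = 0.2038182
u2 = 0.3000000 − 0.2038182·(0.3000000 − 0.4000000) / (0.2038182 − (-0.0456800)) = 0.3000000 − (-0.0203818)/(0.2494982) = 0.3816913
p(0.3816913) = -0.0005216
u3 = 0.3816913 − (-0.0005216)·(0.3816913 − 0.3000000) / (-0.0005216 − 0.2038182) = 0.3816913 − (-0.0000426)/(-0.2043398) = 0.3814828

0.38169, 0.38148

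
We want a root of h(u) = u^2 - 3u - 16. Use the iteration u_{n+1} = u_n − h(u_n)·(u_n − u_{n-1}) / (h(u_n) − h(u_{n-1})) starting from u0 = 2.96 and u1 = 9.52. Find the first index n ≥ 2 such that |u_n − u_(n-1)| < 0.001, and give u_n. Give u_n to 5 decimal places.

h(2.96) = -16.1184000, h(9.52) = 46.0704000
u2 = 9.5200000 − 46.0704000·(6.5600000)/(62.1888000) = 4.6602532;  |Δ| = 4.8597468
h(4.6602532) = -8.2627999
u3 = 4.6602532 − (-8.2627999)·(-4.8597468)/(-54.3331999) = 5.3993062;  |Δ| = 0.7390530
h(5.3993062) = -3.0454112
u4 = 5.3993062 − (-3.0454112)·(0.7390530)/(5.2173887) = 5.8306945;  |Δ| = 0.4313883
h(5.8306945) = 0.5049147
u5 = 5.8306945 − 0.5049147·(0.4313883)/(3.5503259) = 5.7693440;  |Δ| = 0.0613505
h(5.7693440) = -0.0227020
u6 = 5.7693440 − (-0.0227020)·(-0.0613505)/(-0.5276167) = 5.7719837;  |Δ| = 0.0026398
h(5.7719837) = -0.0001550
u7 = 5.7719837 − (-0.0001550)·(0.0026398)/(0.0225470) = 5.7720019;  |Δ| = 0.0000181
|u7 − u6| = 0.0000181 < 0.001

n = 7, u_n = 5.77200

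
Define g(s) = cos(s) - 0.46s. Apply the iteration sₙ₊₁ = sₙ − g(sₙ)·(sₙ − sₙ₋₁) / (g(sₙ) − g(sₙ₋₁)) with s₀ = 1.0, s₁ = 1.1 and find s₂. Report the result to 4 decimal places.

g(1.0) = 0.080302, g(1.1) = -0.052404
s₂ = 1.100000 − (-0.052404)·(1.100000 − 1.000000) / (-0.052404 − 0.080302) = 1.100000 − (-0.005240)/(-0.132706) = 1.060511

1.0605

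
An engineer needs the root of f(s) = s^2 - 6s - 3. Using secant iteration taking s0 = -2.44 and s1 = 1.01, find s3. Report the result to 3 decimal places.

f(-2.44) = 17.59360, f(1.01) = -8.03990
s2 = 1.01000 − (-8.03990)·(1.01000 − (-2.44000)) / (-8.03990 − 17.59360) = 1.01000 − (-27.73766)/(-25.63350) = -0.07209
f(-0.07209) = -2.56229
s3 = -0.07209 − (-2.56229)·(-0.07209 − 1.01000) / (-2.56229 − (-8.03990)) = -0.07209 − (2.77261)/(5.47761) = -0.57826

-0.578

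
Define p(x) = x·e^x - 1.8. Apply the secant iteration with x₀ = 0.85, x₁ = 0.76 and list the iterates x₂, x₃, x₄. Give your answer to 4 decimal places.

p(0.85) = 0.188700, p(0.76) = -0.174910
x₂ = 0.760000 − (-0.174910)·(0.760000 − 0.850000) / (-0.174910 − 0.188700) = 0.760000 − (0.015742)/(-0.363610) = 0.803293
p(0.803293) = -0.006340
x₃ = 0.803293 − (-0.006340)·(0.803293 − 0.760000) / (-0.006340 − (-0.174910)) = 0.803293 − (-0.000274)/(0.168570) = 0.804922
p(0.804922) = 0.000225
x₄ = 0.804922 − 0.000225·(0.804922 − 0.803293) / (0.000225 − (-0.006340)) = 0.804922 − (0.000000)/(0.006565) = 0.804866

0.8033, 0.8049, 0.8049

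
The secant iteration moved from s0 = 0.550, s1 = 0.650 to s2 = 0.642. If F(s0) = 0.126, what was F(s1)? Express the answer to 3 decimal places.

-0.011

The secant line through (0.550, 0.126) and (0.650, F(s1)) crosses zero at s2 = 0.642.
So (0.550, 0.126), (0.650, F(s1)), (0.642, 0) are collinear:
F(s1) = 0.126 · (0.650 − 0.642) / (0.550 − 0.642) = 0.126 · (0.00800)/(-0.09200) = -0.01096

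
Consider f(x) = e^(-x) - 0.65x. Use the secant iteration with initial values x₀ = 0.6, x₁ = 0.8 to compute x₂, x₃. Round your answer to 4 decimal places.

0.7384, 0.7365

f(0.6) = 0.158812, f(0.8) = -0.070671
x₂ = 0.800000 − (-0.070671)·(0.800000 − 0.600000) / (-0.070671 − 0.158812) = 0.800000 − (-0.014134)/(-0.229483) = 0.738408
f(0.738408) = -0.002092
x₃ = 0.738408 − (-0.002092)·(0.738408 − 0.800000) / (-0.002092 − (-0.070671)) = 0.738408 − (0.000129)/(0.068579) = 0.736530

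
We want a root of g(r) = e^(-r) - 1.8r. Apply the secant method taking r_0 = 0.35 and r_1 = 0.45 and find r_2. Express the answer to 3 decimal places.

g(0.35) = 0.07469, g(0.45) = -0.17237
r_2 = 0.45000 − (-0.17237)·(0.45000 − 0.35000) / (-0.17237 − 0.07469) = 0.45000 − (-0.01724)/(-0.24706) = 0.38023

0.380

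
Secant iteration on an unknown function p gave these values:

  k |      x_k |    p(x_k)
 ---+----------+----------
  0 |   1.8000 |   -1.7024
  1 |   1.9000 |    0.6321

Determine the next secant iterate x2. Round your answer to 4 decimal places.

x2 = 1.9000 − 0.6321·(1.9000 − 1.8000) / (0.6321 − (-1.7024))
   = 1.9000 − (0.063210)/(2.334500) = 1.872924

1.8729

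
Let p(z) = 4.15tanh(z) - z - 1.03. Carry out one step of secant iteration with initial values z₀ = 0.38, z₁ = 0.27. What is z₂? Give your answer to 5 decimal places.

0.34522

p(0.38) = 0.0952360, p(0.27) = -0.2059569
z₂ = 0.2700000 − (-0.2059569)·(0.2700000 − 0.3800000) / (-0.2059569 − 0.0952360) = 0.2700000 − (0.0226553)/(-0.3011929) = 0.3452184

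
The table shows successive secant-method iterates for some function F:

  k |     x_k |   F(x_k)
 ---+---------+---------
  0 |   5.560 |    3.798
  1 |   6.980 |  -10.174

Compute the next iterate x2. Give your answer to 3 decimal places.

x2 = 6.980 − (-10.174)·(6.980 − 5.560) / (-10.174 − 3.798)
   = 6.980 − (-14.44708)/(-13.97200) = 5.94600

5.946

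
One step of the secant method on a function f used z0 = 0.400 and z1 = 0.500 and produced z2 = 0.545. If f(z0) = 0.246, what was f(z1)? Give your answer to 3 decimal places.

0.076

The secant line through (0.400, 0.246) and (0.500, f(z1)) crosses zero at z2 = 0.545.
So (0.400, 0.246), (0.500, f(z1)), (0.545, 0) are collinear:
f(z1) = 0.246 · (0.500 − 0.545) / (0.400 − 0.545) = 0.246 · (-0.04500)/(-0.14500) = 0.07634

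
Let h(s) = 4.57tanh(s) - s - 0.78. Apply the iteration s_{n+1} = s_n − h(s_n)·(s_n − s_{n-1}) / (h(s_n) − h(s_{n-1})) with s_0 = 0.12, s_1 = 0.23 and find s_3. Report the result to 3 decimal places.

h(0.12) = -0.35422, h(0.23) = 0.02295
s_2 = 0.23000 − 0.02295·(0.23000 − 0.12000) / (0.02295 − (-0.35422)) = 0.23000 − (0.00252)/(0.37717) = 0.22331
h(0.22331) = 0.00057
s_3 = 0.22331 − 0.00057·(0.22331 − 0.23000) / (0.00057 − 0.02295) = 0.22331 − (0.00000)/(-0.02238) = 0.22314

0.223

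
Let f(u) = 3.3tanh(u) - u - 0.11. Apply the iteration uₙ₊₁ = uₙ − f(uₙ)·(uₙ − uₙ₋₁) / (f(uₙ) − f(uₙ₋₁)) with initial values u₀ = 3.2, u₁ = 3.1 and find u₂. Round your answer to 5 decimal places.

3.17853

f(3.2) = -0.0209481, f(3.1) = 0.0766329
u₂ = 3.1000000 − 0.0766329·(3.1000000 − 3.2000000) / (0.0766329 − (-0.0209481)) = 3.1000000 − (-0.0076633)/(0.0975810) = 3.1785326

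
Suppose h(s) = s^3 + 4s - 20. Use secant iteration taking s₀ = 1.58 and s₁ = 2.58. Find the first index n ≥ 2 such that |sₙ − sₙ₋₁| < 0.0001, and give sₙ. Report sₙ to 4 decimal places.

h(1.58) = -9.735688, h(2.58) = 7.493512
s₂ = 2.580000 − 7.493512·(1.000000)/(17.229200) = 2.145069;  |Δ| = 0.434931
h(2.145069) = -1.549572
s₃ = 2.145069 − (-1.549572)·(-0.434931)/(-9.043084) = 2.219596;  |Δ| = 0.074527
h(2.219596) = -0.186533
s₄ = 2.219596 − (-0.186533)·(0.074527)/(1.363039) = 2.229796;  |Δ| = 0.010199
h(2.229796) = 0.005699
s₅ = 2.229796 − 0.005699·(0.010199)/(0.192232) = 2.229493;  |Δ| = 0.000302
h(2.229493) = -0.000020
s₆ = 2.229493 − (-0.000020)·(-0.000302)/(-0.005718) = 2.229494;  |Δ| = 0.000001
|s₆ − s₅| = 0.000001 < 0.0001

n = 6, sₙ = 2.2295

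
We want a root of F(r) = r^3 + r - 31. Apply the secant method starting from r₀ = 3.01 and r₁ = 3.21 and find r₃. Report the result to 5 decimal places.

3.03524

F(3.01) = -0.7190990, F(3.21) = 5.2861610
r₂ = 3.2100000 − 5.2861610·(3.2100000 − 3.0100000) / (5.2861610 − (-0.7190990)) = 3.2100000 − (1.0572322)/(6.0052600) = 3.0339490
F(3.0339490) = -0.0390169
r₃ = 3.0339490 − (-0.0390169)·(3.0339490 − 3.2100000) / (-0.0390169 − 5.2861610) = 3.0339490 − (0.0068690)/(-5.3251779) = 3.0352389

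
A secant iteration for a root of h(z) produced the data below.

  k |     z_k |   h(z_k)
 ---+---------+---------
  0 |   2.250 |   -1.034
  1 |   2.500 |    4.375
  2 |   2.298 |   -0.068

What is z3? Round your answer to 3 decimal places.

z3 = 2.298 − (-0.068)·(2.298 − 2.500) / (-0.068 − 4.375)
   = 2.298 − (0.01374)/(-4.44300) = 2.30109

2.301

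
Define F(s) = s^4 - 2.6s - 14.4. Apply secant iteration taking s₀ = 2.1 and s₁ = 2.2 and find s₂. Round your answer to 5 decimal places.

2.11108

F(2.1) = -0.4119000, F(2.2) = 3.3056000
s₂ = 2.2000000 − 3.3056000·(2.2000000 − 2.1000000) / (3.3056000 − (-0.4119000)) = 2.2000000 − (0.3305600)/(3.7175000) = 2.1110800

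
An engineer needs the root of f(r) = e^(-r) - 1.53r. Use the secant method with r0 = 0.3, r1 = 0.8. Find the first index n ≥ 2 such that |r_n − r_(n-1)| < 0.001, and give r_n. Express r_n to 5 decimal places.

f(0.3) = 0.2818182, f(0.8) = -0.7746710
r2 = 0.8000000 − (-0.7746710)·(0.5000000)/(-1.0564893) = 0.4333749;  |Δ| = 0.3666251
f(0.4333749) = -0.0147461
r3 = 0.4333749 − (-0.0147461)·(-0.3666251)/(0.7599249) = 0.4262606;  |Δ| = 0.0071143
f(0.4262606) = 0.0007674
r4 = 0.4262606 − 0.0007674·(-0.0071143)/(0.0155136) = 0.4266125;  |Δ| = 0.0003519
|r4 − r3| = 0.0003519 < 0.001

n = 4, r_n = 0.42661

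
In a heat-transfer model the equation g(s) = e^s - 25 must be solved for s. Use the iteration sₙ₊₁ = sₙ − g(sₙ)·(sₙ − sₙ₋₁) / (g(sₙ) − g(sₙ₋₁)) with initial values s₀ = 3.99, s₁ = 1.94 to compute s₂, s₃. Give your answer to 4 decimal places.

g(3.99) = 29.054889, g(1.94) = -18.041249
s₂ = 1.940000 − (-18.041249)·(1.940000 − 3.990000) / (-18.041249 − 29.054889) = 1.940000 − (36.984561)/(-47.096138) = 2.725299
g(2.725299) = -9.739020
s₃ = 2.725299 − (-9.739020)·(2.725299 − 1.940000) / (-9.739020 − (-18.041249)) = 2.725299 − (-7.648045)/(8.302229) = 3.646503

2.7253, 3.6465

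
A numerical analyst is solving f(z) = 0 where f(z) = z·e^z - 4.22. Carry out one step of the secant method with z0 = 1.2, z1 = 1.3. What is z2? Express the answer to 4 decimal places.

1.2300

f(1.2) = -0.235860, f(1.3) = 0.550086
z2 = 1.300000 − 0.550086·(1.300000 − 1.200000) / (0.550086 − (-0.235860)) = 1.300000 − (0.055009)/(0.785945) = 1.230010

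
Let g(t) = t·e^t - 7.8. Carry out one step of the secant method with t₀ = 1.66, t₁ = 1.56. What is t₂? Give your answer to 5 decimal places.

1.58879

g(1.66) = 0.9304560, g(1.56) = -0.3762389
t₂ = 1.5600000 − (-0.3762389)·(1.5600000 − 1.6600000) / (-0.3762389 − 0.9304560) = 1.5600000 − (0.0376239)/(-1.3066949) = 1.5887932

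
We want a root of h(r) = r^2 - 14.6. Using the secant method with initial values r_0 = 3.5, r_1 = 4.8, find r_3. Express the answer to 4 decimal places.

3.8167

h(3.5) = -2.350000, h(4.8) = 8.440000
r_2 = 4.800000 − 8.440000·(4.800000 − 3.500000) / (8.440000 − (-2.350000)) = 4.800000 − (10.972000)/(10.790000) = 3.783133
h(3.783133) = -0.287908
r_3 = 3.783133 − (-0.287908)·(3.783133 − 4.800000) / (-0.287908 − 8.440000) = 3.783133 − (0.292765)/(-8.727908) = 3.816676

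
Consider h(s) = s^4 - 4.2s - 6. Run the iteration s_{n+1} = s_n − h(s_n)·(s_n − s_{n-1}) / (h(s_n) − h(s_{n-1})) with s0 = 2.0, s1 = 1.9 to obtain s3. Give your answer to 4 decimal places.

1.9394

h(2.0) = 1.600000, h(1.9) = -0.947900
s2 = 1.900000 − (-0.947900)·(1.900000 − 2.000000) / (-0.947900 − 1.600000) = 1.900000 − (0.094790)/(-2.547900) = 1.937203
h(1.937203) = -0.053074
s3 = 1.937203 − (-0.053074)·(1.937203 − 1.900000) / (-0.053074 − (-0.947900)) = 1.937203 − (-0.001975)/(0.894826) = 1.939410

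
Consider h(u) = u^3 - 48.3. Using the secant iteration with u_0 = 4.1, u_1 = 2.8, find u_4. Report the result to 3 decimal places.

3.641

h(4.1) = 20.62100, h(2.8) = -26.34800
u_2 = 2.80000 − (-26.34800)·(2.80000 − 4.10000) / (-26.34800 − 20.62100) = 2.80000 − (34.25240)/(-46.96900) = 3.52926
h(3.52926) = -4.34085
u_3 = 3.52926 − (-4.34085)·(3.52926 − 2.80000) / (-4.34085 − (-26.34800)) = 3.52926 − (-3.16559)/(22.00715) = 3.67310
h(3.67310) = 1.25619
u_4 = 3.67310 − 1.25619·(3.67310 − 3.52926) / (1.25619 − (-4.34085)) = 3.67310 − (0.18070)/(5.59704) = 3.64082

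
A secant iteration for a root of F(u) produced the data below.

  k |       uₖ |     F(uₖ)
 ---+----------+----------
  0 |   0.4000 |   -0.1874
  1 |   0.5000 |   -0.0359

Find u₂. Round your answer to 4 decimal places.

0.5237

u₂ = 0.5000 − (-0.0359)·(0.5000 − 0.4000) / (-0.0359 − (-0.1874))
   = 0.5000 − (-0.003590)/(0.151500) = 0.523696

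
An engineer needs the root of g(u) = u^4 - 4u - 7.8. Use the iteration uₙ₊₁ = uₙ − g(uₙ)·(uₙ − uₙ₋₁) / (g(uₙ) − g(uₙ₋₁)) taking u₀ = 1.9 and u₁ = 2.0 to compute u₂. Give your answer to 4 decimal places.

g(1.9) = -2.367900, g(2.0) = 0.200000
u₂ = 2.000000 − 0.200000·(2.000000 − 1.900000) / (0.200000 − (-2.367900)) = 2.000000 − (0.020000)/(2.567900) = 1.992212

1.9922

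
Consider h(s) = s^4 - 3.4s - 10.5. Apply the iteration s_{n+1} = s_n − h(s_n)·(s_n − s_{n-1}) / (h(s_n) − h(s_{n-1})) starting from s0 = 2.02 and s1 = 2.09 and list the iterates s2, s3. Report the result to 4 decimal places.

2.0429, 2.0438

h(2.02) = -0.718336, h(2.09) = 1.474298
s2 = 2.090000 − 1.474298·(2.090000 − 2.020000) / (1.474298 − (-0.718336)) = 2.090000 − (0.103201)/(2.192633) = 2.042933
h(2.042933) = -0.027244
s3 = 2.042933 − (-0.027244)·(2.042933 − 2.090000) / (-0.027244 − 1.474298) = 2.042933 − (0.001282)/(-1.501542) = 2.043787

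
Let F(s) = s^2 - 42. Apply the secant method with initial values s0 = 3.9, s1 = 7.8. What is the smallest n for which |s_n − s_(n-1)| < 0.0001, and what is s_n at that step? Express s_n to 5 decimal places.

n = 6, s_n = 6.48074

F(3.9) = -26.7900000, F(7.8) = 18.8400000
s2 = 7.8000000 − 18.8400000·(3.9000000)/(45.6300000) = 6.1897436;  |Δ| = 1.6102564
F(6.1897436) = -3.6870743
s3 = 6.1897436 − (-3.6870743)·(-1.6102564)/(-22.5270743) = 6.4532991;  |Δ| = 0.2635555
F(6.4532991) = -0.3549305
s4 = 6.4532991 − (-0.3549305)·(0.2635555)/(3.3321438) = 6.4813723;  |Δ| = 0.0280732
F(6.4813723) = 0.0081869
s5 = 6.4813723 − 0.0081869·(0.0280732)/(0.3631174) = 6.4807394;  |Δ| = 0.0006329
F(6.4807394) = -0.0000174
s6 = 6.4807394 − (-0.0000174)·(-0.0006329)/(-0.0082043) = 6.4807407;  |Δ| = 0.0000013
|s6 − s5| = 0.0000013 < 0.0001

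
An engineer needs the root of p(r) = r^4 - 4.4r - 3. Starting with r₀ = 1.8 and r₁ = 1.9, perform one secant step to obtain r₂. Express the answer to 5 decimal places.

1.82017

p(1.8) = -0.4224000, p(1.9) = 1.6721000
r₂ = 1.9000000 − 1.6721000·(1.9000000 − 1.8000000) / (1.6721000 − (-0.4224000)) = 1.9000000 − (0.1672100)/(2.0945000) = 1.8201671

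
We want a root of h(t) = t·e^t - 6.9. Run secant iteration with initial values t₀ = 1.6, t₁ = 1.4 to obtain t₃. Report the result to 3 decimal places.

h(1.6) = 1.02485, h(1.4) = -1.22272
t₂ = 1.40000 − (-1.22272)·(1.40000 − 1.60000) / (-1.22272 − 1.02485) = 1.40000 − (0.24454)/(-2.24757) = 1.50880
h(1.50880) = -0.07822
t₃ = 1.50880 − (-0.07822)·(1.50880 − 1.40000) / (-0.07822 − (-1.22272)) = 1.50880 − (-0.00851)/(1.14450) = 1.51624

1.516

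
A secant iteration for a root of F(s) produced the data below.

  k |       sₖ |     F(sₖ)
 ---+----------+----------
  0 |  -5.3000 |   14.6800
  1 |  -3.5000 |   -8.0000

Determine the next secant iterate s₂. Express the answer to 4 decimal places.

s₂ = -3.5000 − (-8.0000)·(-3.5000 − (-5.3000)) / (-8.0000 − 14.6800)
   = -3.5000 − (-14.400000)/(-22.680000) = -4.134921

-4.1349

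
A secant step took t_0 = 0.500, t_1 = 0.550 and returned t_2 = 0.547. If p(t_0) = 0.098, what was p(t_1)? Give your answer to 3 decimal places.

The secant line through (0.500, 0.098) and (0.550, p(t_1)) crosses zero at t_2 = 0.547.
So (0.500, 0.098), (0.550, p(t_1)), (0.547, 0) are collinear:
p(t_1) = 0.098 · (0.550 − 0.547) / (0.500 − 0.547) = 0.098 · (0.00300)/(-0.04700) = -0.00626

-0.006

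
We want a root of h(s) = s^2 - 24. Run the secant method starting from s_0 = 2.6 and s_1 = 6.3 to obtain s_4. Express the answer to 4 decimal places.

4.9008

h(2.6) = -17.240000, h(6.3) = 15.690000
s_2 = 6.300000 − 15.690000·(6.300000 − 2.600000) / (15.690000 − (-17.240000)) = 6.300000 − (58.053000)/(32.930000) = 4.537079
h(4.537079) = -3.414917
s_3 = 4.537079 − (-3.414917)·(4.537079 − 6.300000) / (-3.414917 − 15.690000) = 4.537079 − (6.020231)/(-19.104917) = 4.852193
h(4.852193) = -0.456225
s_4 = 4.852193 − (-0.456225)·(4.852193 − 4.537079) / (-0.456225 − (-3.414917)) = 4.852193 − (-0.143763)/(2.958693) = 4.900783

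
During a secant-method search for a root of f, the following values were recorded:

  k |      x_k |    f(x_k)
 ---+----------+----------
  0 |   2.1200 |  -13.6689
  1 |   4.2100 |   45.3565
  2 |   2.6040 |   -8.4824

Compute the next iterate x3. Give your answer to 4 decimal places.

2.8570

x3 = 2.6040 − (-8.4824)·(2.6040 − 4.2100) / (-8.4824 − 45.3565)
   = 2.6040 − (13.622734)/(-53.838900) = 2.857028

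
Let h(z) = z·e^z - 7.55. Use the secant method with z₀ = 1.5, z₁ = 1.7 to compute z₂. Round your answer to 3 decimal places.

1.564

h(1.5) = -0.82747, h(1.7) = 1.75571
z₂ = 1.70000 − 1.75571·(1.70000 − 1.50000) / (1.75571 − (-0.82747)) = 1.70000 − (0.35114)/(2.58318) = 1.56407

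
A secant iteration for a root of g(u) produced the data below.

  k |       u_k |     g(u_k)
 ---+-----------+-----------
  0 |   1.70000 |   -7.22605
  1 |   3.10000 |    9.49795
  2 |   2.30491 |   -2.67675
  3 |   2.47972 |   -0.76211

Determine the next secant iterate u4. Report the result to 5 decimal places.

2.54930

u4 = 2.47972 − (-0.76211)·(2.47972 − 2.30491) / (-0.76211 − (-2.67675))
   = 2.47972 − (-0.1332244)/(1.9146400) = 2.5493020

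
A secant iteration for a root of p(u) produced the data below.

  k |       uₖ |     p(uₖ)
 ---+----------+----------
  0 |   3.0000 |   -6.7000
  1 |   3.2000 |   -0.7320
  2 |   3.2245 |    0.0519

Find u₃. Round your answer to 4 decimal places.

u₃ = 3.2245 − 0.0519·(3.2245 − 3.2000) / (0.0519 − (-0.7320))
   = 3.2245 − (0.001272)/(0.783900) = 3.222878

3.2229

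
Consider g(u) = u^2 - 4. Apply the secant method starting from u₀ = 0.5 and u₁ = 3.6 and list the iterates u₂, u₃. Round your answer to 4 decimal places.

g(0.5) = -3.750000, g(3.6) = 8.960000
u₂ = 3.600000 − 8.960000·(3.600000 − 0.500000) / (8.960000 − (-3.750000)) = 3.600000 − (27.776000)/(12.710000) = 1.414634
g(1.414634) = -1.998810
u₃ = 1.414634 − (-1.998810)·(1.414634 − 3.600000) / (-1.998810 − 8.960000) = 1.414634 − (4.368132)/(-10.958810) = 1.813230

1.4146, 1.8132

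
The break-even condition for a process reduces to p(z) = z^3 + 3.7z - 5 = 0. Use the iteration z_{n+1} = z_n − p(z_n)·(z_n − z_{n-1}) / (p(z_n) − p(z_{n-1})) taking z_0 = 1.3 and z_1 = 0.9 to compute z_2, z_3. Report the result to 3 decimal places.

1.028, 1.045

p(1.3) = 2.00700, p(0.9) = -0.94100
z_2 = 0.90000 − (-0.94100)·(0.90000 − 1.30000) / (-0.94100 − 2.00700) = 0.90000 − (0.37640)/(-2.94800) = 1.02768
p(1.02768) = -0.11223
z_3 = 1.02768 − (-0.11223)·(1.02768 − 0.90000) / (-0.11223 − (-0.94100)) = 1.02768 − (-0.01433)/(0.82877) = 1.04497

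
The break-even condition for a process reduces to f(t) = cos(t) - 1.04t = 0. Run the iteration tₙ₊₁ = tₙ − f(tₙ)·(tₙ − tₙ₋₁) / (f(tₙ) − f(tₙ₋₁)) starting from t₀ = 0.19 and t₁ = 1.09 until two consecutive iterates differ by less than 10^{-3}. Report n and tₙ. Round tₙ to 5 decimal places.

f(0.19) = 0.7844042, f(1.09) = -0.6711146
t₂ = 1.0900000 − (-0.6711146)·(0.9000000)/(-1.4555189) = 0.6750255;  |Δ| = 0.4149745
f(0.6750255) = 0.0786644
t₃ = 0.6750255 − 0.0786644·(-0.4149745)/(0.7497791) = 0.7185633;  |Δ| = 0.0435378
f(0.7185633) = 0.0054464
t₄ = 0.7185633 − 0.0054464·(0.0435378)/(-0.0732180) = 0.7218019;  |Δ| = 0.0032386
f(0.7218019) = -0.0000577
t₅ = 0.7218019 − (-0.0000577)·(0.0032386)/(-0.0055041) = 0.7217680;  |Δ| = 0.0000339
|t₅ − t₄| = 0.0000339 < 10^{-3}

n = 5, tₙ = 0.72177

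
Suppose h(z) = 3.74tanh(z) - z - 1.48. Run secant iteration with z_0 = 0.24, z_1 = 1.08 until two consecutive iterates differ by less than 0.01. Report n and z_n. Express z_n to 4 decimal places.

n = 6, z_n = 0.6447

h(0.24) = -0.839246, h(1.08) = 0.406565
z_2 = 1.080000 − 0.406565·(0.840000)/(1.245811) = 0.805870;  |Δ| = 0.274130
h(0.805870) = 0.209853
z_3 = 0.805870 − 0.209853·(-0.274130)/(-0.196712) = 0.513427;  |Δ| = 0.292443
h(0.513427) = -0.225863
z_4 = 0.513427 − (-0.225863)·(-0.292443)/(-0.435715) = 0.665021;  |Δ| = 0.151594
h(0.665021) = 0.030519
z_5 = 0.665021 − 0.030519·(0.151594)/(0.256381) = 0.646976;  |Δ| = 0.018045
h(0.646976) = 0.003442
z_6 = 0.646976 − 0.003442·(-0.018045)/(-0.027076) = 0.644681;  |Δ| = 0.002294
|z_6 − z_5| = 0.002294 < 0.01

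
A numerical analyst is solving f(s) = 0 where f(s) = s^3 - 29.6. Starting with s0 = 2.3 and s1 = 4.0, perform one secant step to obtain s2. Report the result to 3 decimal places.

2.872

f(2.3) = -17.43300, f(4.0) = 34.40000
s2 = 4.00000 − 34.40000·(4.00000 − 2.30000) / (34.40000 − (-17.43300)) = 4.00000 − (58.48000)/(51.83300) = 2.87176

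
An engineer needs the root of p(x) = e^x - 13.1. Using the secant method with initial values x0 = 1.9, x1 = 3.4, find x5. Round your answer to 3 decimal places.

2.572

p(1.9) = -6.41411, p(3.4) = 16.86410
x2 = 3.40000 − 16.86410·(3.40000 − 1.90000) / (16.86410 − (-6.41411)) = 3.40000 − (25.29615)/(23.27821) = 2.31331
p(2.31331) = -2.99216
x3 = 2.31331 − (-2.99216)·(2.31331 − 3.40000) / (-2.99216 − 16.86410) = 2.31331 − (3.25154)/(-19.85626) = 2.47707
p(2.47707) = -1.19372
x4 = 2.47707 − (-1.19372)·(2.47707 − 2.31331) / (-1.19372 − (-2.99216)) = 2.47707 − (-0.19548)/(1.79843) = 2.58576
p(2.58576) = 0.17335
x5 = 2.58576 − 0.17335·(2.58576 − 2.47707) / (0.17335 − (-1.19372)) = 2.58576 − (0.01884)/(1.36708) = 2.57198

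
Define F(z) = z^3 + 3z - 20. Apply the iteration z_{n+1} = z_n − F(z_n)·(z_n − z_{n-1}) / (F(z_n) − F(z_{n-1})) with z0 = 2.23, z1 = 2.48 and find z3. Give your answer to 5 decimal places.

F(2.23) = -2.2204330, F(2.48) = 2.6929920
z2 = 2.4800000 − 2.6929920·(2.4800000 − 2.2300000) / (2.6929920 − (-2.2204330)) = 2.4800000 − (0.6732480)/(4.9134250) = 2.3429779
F(2.3429779) = -0.1091834
z3 = 2.3429779 − (-0.1091834)·(2.3429779 − 2.4800000) / (-0.1091834 − 2.6929920) = 2.3429779 − (0.0149605)/(-2.8021754) = 2.3483168

2.34832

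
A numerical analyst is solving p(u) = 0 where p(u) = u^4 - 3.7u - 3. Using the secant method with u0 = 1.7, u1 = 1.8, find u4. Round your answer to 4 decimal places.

1.7554

p(1.7) = -0.937900, p(1.8) = 0.837600
u2 = 1.800000 − 0.837600·(1.800000 − 1.700000) / (0.837600 − (-0.937900)) = 1.800000 − (0.083760)/(1.775500) = 1.752825
p(1.752825) = -0.045846
u3 = 1.752825 − (-0.045846)·(1.752825 − 1.800000) / (-0.045846 − 0.837600) = 1.752825 − (0.002163)/(-0.883446) = 1.755273
p(1.755273) = -0.002057
u4 = 1.755273 − (-0.002057)·(1.755273 − 1.752825) / (-0.002057 − (-0.045846)) = 1.755273 − (-0.000005)/(0.043790) = 1.755388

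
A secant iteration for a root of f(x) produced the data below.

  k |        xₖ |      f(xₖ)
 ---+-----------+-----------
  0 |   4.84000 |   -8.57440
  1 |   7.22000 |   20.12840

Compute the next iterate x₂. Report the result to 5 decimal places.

5.55098

x₂ = 7.22000 − 20.12840·(7.22000 − 4.84000) / (20.12840 − (-8.57440))
   = 7.22000 − (47.9055920)/(28.7028000) = 5.5509784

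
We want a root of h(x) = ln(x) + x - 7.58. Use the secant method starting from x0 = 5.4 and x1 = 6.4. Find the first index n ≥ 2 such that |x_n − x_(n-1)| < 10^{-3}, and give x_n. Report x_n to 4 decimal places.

n = 4, x_n = 5.8189

h(5.4) = -0.493601, h(6.4) = 0.676298
x2 = 6.400000 − 0.676298·(1.000000)/(1.169899) = 5.821918;  |Δ| = 0.578082
h(5.821918) = 0.003547
x3 = 5.821918 − 0.003547·(-0.578082)/(-0.672751) = 5.818869;  |Δ| = 0.003048
h(5.818869) = -0.000025
x4 = 5.818869 − (-0.000025)·(-0.003048)/(-0.003572) = 5.818890;  |Δ| = 0.000021
|x4 − x3| = 0.000021 < 10^{-3}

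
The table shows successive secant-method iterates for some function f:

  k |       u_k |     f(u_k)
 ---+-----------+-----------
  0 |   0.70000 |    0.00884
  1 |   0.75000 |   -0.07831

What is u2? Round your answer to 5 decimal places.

u2 = 0.75000 − (-0.07831)·(0.75000 − 0.70000) / (-0.07831 − 0.00884)
   = 0.75000 − (-0.0039155)/(-0.0871500) = 0.7050717

0.70507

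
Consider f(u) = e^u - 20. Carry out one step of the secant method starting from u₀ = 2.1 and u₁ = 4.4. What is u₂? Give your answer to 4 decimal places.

f(2.1) = -11.833830, f(4.4) = 61.450869
u₂ = 4.400000 − 61.450869·(4.400000 − 2.100000) / (61.450869 − (-11.833830)) = 4.400000 − (141.336998)/(73.284699) = 2.471398

2.4714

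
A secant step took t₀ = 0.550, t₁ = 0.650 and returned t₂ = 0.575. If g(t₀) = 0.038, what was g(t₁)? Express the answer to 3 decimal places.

-0.114

The secant line through (0.550, 0.038) and (0.650, g(t₁)) crosses zero at t₂ = 0.575.
So (0.550, 0.038), (0.650, g(t₁)), (0.575, 0) are collinear:
g(t₁) = 0.038 · (0.650 − 0.575) / (0.550 − 0.575) = 0.038 · (0.07500)/(-0.02500) = -0.11400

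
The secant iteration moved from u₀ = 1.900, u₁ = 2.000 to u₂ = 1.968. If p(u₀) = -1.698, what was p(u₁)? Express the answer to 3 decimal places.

0.799

The secant line through (1.900, -1.698) and (2.000, p(u₁)) crosses zero at u₂ = 1.968.
So (1.900, -1.698), (2.000, p(u₁)), (1.968, 0) are collinear:
p(u₁) = -1.698 · (2.000 − 1.968) / (1.900 − 1.968) = -1.698 · (0.03200)/(-0.06800) = 0.79906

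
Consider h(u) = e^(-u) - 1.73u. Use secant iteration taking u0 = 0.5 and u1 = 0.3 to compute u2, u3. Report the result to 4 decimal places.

h(0.5) = -0.258469, h(0.3) = 0.221818
u2 = 0.300000 − 0.221818·(0.300000 − 0.500000) / (0.221818 − (-0.258469)) = 0.300000 − (-0.044364)/(0.480288) = 0.392369
h(0.392369) = -0.003343
u3 = 0.392369 − (-0.003343)·(0.392369 − 0.300000) / (-0.003343 − 0.221818) = 0.392369 − (-0.000309)/(-0.225162) = 0.390997

0.3924, 0.3910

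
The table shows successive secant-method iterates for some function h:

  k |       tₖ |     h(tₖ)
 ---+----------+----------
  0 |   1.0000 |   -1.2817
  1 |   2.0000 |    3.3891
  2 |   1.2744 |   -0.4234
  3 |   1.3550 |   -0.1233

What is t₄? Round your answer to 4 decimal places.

1.3881

t₄ = 1.3550 − (-0.1233)·(1.3550 − 1.2744) / (-0.1233 − (-0.4234))
   = 1.3550 − (-0.009938)/(0.300100) = 1.388116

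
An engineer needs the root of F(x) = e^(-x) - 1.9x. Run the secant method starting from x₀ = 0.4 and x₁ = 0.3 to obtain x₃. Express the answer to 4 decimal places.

0.3653

F(0.4) = -0.089680, F(0.3) = 0.170818
x₂ = 0.300000 − 0.170818·(0.300000 − 0.400000) / (0.170818 − (-0.089680)) = 0.300000 − (-0.017082)/(0.260498) = 0.365574
F(0.365574) = -0.000791
x₃ = 0.365574 − (-0.000791)·(0.365574 − 0.300000) / (-0.000791 − 0.170818) = 0.365574 − (-0.000052)/(-0.171610) = 0.365271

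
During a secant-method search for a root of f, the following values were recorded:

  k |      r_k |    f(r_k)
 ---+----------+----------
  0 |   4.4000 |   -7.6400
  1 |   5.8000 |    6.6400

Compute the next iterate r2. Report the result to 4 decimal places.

r2 = 5.8000 − 6.6400·(5.8000 − 4.4000) / (6.6400 − (-7.6400))
   = 5.8000 − (9.296000)/(14.280000) = 5.149020

5.1490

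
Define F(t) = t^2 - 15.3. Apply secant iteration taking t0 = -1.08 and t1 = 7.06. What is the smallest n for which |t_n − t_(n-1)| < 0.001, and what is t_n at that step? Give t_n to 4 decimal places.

n = 8, t_n = 3.9115

F(-1.08) = -14.133600, F(7.06) = 34.543600
t2 = 7.060000 − 34.543600·(8.140000)/(48.677200) = 1.283478;  |Δ| = 5.776522
F(1.283478) = -13.652684
t3 = 1.283478 − (-13.652684)·(-5.776522)/(-48.196284) = 2.919808;  |Δ| = 1.636330
F(2.919808) = -6.774720
t4 = 2.919808 − (-6.774720)·(1.636330)/(6.877964) = 4.531576;  |Δ| = 1.611767
F(4.531576) = 5.235177
t5 = 4.531576 − 5.235177·(1.611767)/(12.009897) = 3.828998;  |Δ| = 0.702578
F(3.828998) = -0.638776
t6 = 3.828998 − (-0.638776)·(-0.702578)/(-5.873954) = 3.905401;  |Δ| = 0.076403
F(3.905401) = -0.047842
t7 = 3.905401 − (-0.047842)·(0.076403)/(0.590935) = 3.911587;  |Δ| = 0.006186
F(3.911587) = 0.000511
t8 = 3.911587 − 0.000511·(0.006186)/(0.048353) = 3.911521;  |Δ| = 0.000065
|t8 − t7| = 0.000065 < 0.001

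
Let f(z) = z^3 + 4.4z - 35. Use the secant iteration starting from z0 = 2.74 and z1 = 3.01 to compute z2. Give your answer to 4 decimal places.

f(2.74) = -2.373176, f(3.01) = 5.514901
z2 = 3.010000 − 5.514901·(3.010000 − 2.740000) / (5.514901 − (-2.373176)) = 3.010000 − (1.489023)/(7.888077) = 2.821231

2.8212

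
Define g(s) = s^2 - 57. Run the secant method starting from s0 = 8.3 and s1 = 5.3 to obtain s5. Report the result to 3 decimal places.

g(8.3) = 11.89000, g(5.3) = -28.91000
s2 = 5.30000 − (-28.91000)·(5.30000 − 8.30000) / (-28.91000 − 11.89000) = 5.30000 − (86.73000)/(-40.80000) = 7.42574
g(7.42574) = -1.85846
s3 = 7.42574 − (-1.85846)·(7.42574 − 5.30000) / (-1.85846 − (-28.91000)) = 7.42574 − (-3.95058)/(27.05154) = 7.57177
g(7.57177) = 0.33177
s4 = 7.57177 − 0.33177·(7.57177 − 7.42574) / (0.33177 − (-1.85846)) = 7.57177 − (0.04845)/(2.19022) = 7.54965
g(7.54965) = -0.00274
s5 = 7.54965 − (-0.00274)·(7.54965 − 7.57177) / (-0.00274 − 0.33177) = 7.54965 − (0.00006)/(-0.33451) = 7.54983

7.550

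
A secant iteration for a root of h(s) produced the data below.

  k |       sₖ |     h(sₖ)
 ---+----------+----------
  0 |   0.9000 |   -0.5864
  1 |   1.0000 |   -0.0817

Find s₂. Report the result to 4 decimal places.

1.0162

s₂ = 1.0000 − (-0.0817)·(1.0000 − 0.9000) / (-0.0817 − (-0.5864))
   = 1.0000 − (-0.008170)/(0.504700) = 1.016188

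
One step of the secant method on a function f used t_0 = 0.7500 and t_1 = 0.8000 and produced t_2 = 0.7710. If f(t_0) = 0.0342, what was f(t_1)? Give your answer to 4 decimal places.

The secant line through (0.7500, 0.0342) and (0.8000, f(t_1)) crosses zero at t_2 = 0.7710.
So (0.7500, 0.0342), (0.8000, f(t_1)), (0.7710, 0) are collinear:
f(t_1) = 0.0342 · (0.8000 − 0.7710) / (0.7500 − 0.7710) = 0.0342 · (0.029000)/(-0.021000) = -0.047229

-0.0472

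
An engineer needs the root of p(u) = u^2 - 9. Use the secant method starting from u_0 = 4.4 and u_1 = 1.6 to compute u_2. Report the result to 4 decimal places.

2.6733

p(4.4) = 10.360000, p(1.6) = -6.440000
u_2 = 1.600000 − (-6.440000)·(1.600000 − 4.400000) / (-6.440000 − 10.360000) = 1.600000 − (18.032000)/(-16.800000) = 2.673333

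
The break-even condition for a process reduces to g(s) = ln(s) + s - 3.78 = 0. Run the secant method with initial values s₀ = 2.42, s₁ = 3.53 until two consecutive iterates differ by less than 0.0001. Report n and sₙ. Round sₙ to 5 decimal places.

g(2.42) = -0.4762325, g(3.53) = 1.0112979
s₂ = 3.5300000 − 1.0112979·(1.1100000)/(1.4875303) = 2.7753662;  |Δ| = 0.7546338
g(2.7753662) = 0.0161489
s₃ = 2.7753662 − 0.0161489·(-0.7546338)/(-0.9951489) = 2.7631203;  |Δ| = 0.0122459
g(2.7631203) = -0.0005191
s₄ = 2.7631203 − (-0.0005191)·(-0.0122459)/(-0.0166681) = 2.7635017;  |Δ| = 0.0003814
g(2.7635017) = 0.0000003
s₅ = 2.7635017 − 0.0000003·(0.0003814)/(0.0005194) = 2.7635015;  |Δ| = 0.0000002
|s₅ − s₄| = 0.0000002 < 0.0001

n = 5, sₙ = 2.76350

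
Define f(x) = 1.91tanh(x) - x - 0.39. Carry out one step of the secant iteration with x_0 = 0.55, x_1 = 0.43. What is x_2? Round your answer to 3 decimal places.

f(0.55) = 0.01599, f(0.43) = -0.04584
x_2 = 0.43000 − (-0.04584)·(0.43000 − 0.55000) / (-0.04584 − 0.01599) = 0.43000 − (0.00550)/(-0.06183) = 0.51896

0.519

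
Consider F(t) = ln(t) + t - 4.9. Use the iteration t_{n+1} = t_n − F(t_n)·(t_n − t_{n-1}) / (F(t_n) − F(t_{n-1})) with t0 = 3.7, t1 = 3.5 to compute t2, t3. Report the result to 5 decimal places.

F(3.7) = 0.1083328, F(3.5) = -0.1472370
t2 = 3.5000000 − (-0.1472370)·(3.5000000 − 3.7000000) / (-0.1472370 − 0.1083328) = 3.5000000 − (0.0294474)/(-0.2555699) = 3.6152225
F(3.6152225) = 0.0003759
t3 = 3.6152225 − 0.0003759·(3.6152225 − 3.5000000) / (0.0003759 − (-0.1472370)) = 3.6152225 − (0.0000433)/(0.1476130) = 3.6149291

3.61522, 3.61493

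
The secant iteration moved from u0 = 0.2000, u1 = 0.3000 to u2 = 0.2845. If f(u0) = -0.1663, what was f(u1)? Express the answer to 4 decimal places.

The secant line through (0.2000, -0.1663) and (0.3000, f(u1)) crosses zero at u2 = 0.2845.
So (0.2000, -0.1663), (0.3000, f(u1)), (0.2845, 0) are collinear:
f(u1) = -0.1663 · (0.3000 − 0.2845) / (0.2000 − 0.2845) = -0.1663 · (0.015500)/(-0.084500) = 0.030505

0.0305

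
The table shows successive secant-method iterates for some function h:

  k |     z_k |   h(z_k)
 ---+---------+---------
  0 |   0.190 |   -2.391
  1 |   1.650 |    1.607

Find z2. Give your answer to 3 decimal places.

z2 = 1.650 − 1.607·(1.650 − 0.190) / (1.607 − (-2.391))
   = 1.650 − (2.34622)/(3.99800) = 1.06315

1.063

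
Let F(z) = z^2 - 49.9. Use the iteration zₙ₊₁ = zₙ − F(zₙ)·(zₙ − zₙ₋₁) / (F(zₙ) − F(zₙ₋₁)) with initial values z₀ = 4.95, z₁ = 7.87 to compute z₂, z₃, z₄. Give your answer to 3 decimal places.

6.931, 7.057, 7.064

F(4.95) = -25.39750, F(7.87) = 12.03690
z₂ = 7.87000 − 12.03690·(7.87000 − 4.95000) / (12.03690 − (-25.39750)) = 7.87000 − (35.14775)/(37.43440) = 6.93108
F(6.93108) = -1.86007
z₃ = 6.93108 − (-1.86007)·(6.93108 − 7.87000) / (-1.86007 − 12.03690) = 6.93108 − (1.74645)/(-13.89697) = 7.05676
F(7.05676) = -0.10220
z₄ = 7.05676 − (-0.10220)·(7.05676 − 6.93108) / (-0.10220 − (-1.86007)) = 7.05676 − (-0.01284)/(1.75787) = 7.06406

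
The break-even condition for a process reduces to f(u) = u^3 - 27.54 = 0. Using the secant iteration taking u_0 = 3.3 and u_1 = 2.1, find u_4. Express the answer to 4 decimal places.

3.0186

f(3.3) = 8.397000, f(2.1) = -18.279000
u_2 = 2.100000 − (-18.279000)·(2.100000 − 3.300000) / (-18.279000 − 8.397000) = 2.100000 − (21.934800)/(-26.676000) = 2.922267
f(2.922267) = -2.584874
u_3 = 2.922267 − (-2.584874)·(2.922267 − 2.100000) / (-2.584874 − (-18.279000)) = 2.922267 − (-2.125457)/(15.694126) = 3.057697
f(3.057697) = 1.047980
u_4 = 3.057697 − 1.047980·(3.057697 − 2.922267) / (1.047980 − (-2.584874)) = 3.057697 − (0.141928)/(3.632853) = 3.018629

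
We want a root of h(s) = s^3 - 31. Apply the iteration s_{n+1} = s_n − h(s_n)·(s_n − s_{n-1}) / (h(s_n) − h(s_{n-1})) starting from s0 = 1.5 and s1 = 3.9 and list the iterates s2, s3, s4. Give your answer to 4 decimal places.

2.6851, 3.0390, 3.1582

h(1.5) = -27.625000, h(3.9) = 28.319000
s2 = 3.900000 − 28.319000·(3.900000 − 1.500000) / (28.319000 − (-27.625000)) = 3.900000 − (67.965600)/(55.944000) = 2.685114
h(2.685114) = -11.640772
s3 = 2.685114 − (-11.640772)·(2.685114 − 3.900000) / (-11.640772 − 28.319000) = 2.685114 − (14.142215)/(-39.959772) = 3.039025
h(3.039025) = -2.932560
s4 = 3.039025 − (-2.932560)·(3.039025 − 2.685114) / (-2.932560 − (-11.640772)) = 3.039025 − (-1.037866)/(8.708212) = 3.158207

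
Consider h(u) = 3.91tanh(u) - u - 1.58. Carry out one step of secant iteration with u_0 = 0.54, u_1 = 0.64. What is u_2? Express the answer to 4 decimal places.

0.6462

h(0.54) = -0.192417, h(0.64) = -0.011243
u_2 = 0.640000 − (-0.011243)·(0.640000 − 0.540000) / (-0.011243 − (-0.192417)) = 0.640000 − (-0.001124)/(0.181174) = 0.646205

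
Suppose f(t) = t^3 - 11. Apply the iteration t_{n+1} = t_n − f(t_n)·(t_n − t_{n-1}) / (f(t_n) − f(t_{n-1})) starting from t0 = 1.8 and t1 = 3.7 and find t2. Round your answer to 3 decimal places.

f(1.8) = -5.16800, f(3.7) = 39.65300
t2 = 3.70000 − 39.65300·(3.70000 − 1.80000) / (39.65300 − (-5.16800)) = 3.70000 − (75.34070)/(44.82100) = 2.01908

2.019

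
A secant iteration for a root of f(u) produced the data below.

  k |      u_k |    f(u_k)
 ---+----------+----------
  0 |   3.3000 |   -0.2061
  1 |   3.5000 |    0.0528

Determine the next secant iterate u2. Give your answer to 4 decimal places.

3.4592

u2 = 3.5000 − 0.0528·(3.5000 − 3.3000) / (0.0528 − (-0.2061))
   = 3.5000 − (0.010560)/(0.258900) = 3.459212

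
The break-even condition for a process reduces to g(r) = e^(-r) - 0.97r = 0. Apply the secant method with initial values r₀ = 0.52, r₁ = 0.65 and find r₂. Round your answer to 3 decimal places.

g(0.52) = 0.09012, g(0.65) = -0.10845
r₂ = 0.65000 − (-0.10845)·(0.65000 − 0.52000) / (-0.10845 − 0.09012) = 0.65000 − (-0.01410)/(-0.19857) = 0.57900

0.579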